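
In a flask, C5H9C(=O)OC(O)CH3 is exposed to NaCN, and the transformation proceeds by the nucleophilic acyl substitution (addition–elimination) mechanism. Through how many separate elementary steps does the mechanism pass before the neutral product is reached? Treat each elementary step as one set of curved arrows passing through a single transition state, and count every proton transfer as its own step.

Step 1: A lone pair on the C of CN⁻ attacks the electrophilic acyl carbon; the π(C=O) electrons move onto oxygen, giving a tetrahedral intermediate.
Step 2: An oxygen lone pair re-forms the C=O π bond as the C–O σ-bond breaks; CH3CO2⁻ is expelled.
Total: 2 elementary steps.

2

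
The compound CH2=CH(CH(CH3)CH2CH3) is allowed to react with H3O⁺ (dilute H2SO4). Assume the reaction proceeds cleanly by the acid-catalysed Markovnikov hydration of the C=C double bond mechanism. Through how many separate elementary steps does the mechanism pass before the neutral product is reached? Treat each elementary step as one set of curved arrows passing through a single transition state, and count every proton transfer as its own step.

4

Step 1: Electrophilic addition begins with the π(C=C) electrons forming a bond to the proton of H3O⁺. Following Markovnikov's rule, the resulting cation is secondary. H2O is released.
Step 2: A 1,2-hydride shift from the adjacent sec-butyl carbon moves the positive charge from the secondary centre to an adjacent carbon, generating a more stable tertiary carbocation.
Step 3: Nucleophilic capture of the cation by H2O produces the protonated alcohol (an oxonium ion).
Step 4: Deprotonation of the oxonium ion by a water molecule delivers the neutral alcohol and regenerates the acid catalyst.
Total: 4 elementary steps.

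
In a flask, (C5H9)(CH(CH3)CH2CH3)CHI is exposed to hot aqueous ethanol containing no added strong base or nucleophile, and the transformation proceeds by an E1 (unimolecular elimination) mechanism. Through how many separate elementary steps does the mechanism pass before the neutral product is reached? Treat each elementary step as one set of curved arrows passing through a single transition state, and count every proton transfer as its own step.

Step 1: The C–I bond breaks with both electrons going to the iodide; I⁻ leaves and a secondary carbocation remains.
Step 2: Carbocation rearrangement: a 1,2-hydride shift from the adjacent cyclopentyl carbon converts the initially-formed secondary cation into the more stable tertiary cation.
Step 3: A weak base (a water (or ethanol) molecule from the solvent) removes a proton from a carbon adjacent to the cationic centre; the electrons of that C–H bond become the new π(C=C) bond, giving the alkene.
Total: 3 elementary steps.

3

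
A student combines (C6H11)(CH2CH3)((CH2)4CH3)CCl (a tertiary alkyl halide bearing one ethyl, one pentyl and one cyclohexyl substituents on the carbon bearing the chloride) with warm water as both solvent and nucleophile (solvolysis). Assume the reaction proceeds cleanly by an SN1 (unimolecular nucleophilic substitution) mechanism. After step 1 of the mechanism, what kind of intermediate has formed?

tertiary carbocation

Step 1: Unassisted departure of Cl⁻ (taking the C–Cl bonding pair) generates a tertiary carbocation.
After step 1 the species present is a tertiary carbocation.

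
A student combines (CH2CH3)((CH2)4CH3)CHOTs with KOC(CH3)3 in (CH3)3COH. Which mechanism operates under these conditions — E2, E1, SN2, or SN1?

Conditions: a strong/bulky base with a secondary substrate bearing a β-hydrogen.
These conditions are the textbook signature of the E2 pathway.
A strong (often hindered) base removes a β-H in concert with loss of the leaving group — bimolecular elimination.

E2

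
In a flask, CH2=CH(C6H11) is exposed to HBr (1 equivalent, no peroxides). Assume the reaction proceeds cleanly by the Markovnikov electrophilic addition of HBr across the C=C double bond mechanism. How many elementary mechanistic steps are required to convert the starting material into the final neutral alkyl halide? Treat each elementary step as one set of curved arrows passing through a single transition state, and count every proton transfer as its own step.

Step 1: Protonation of the alkene by HBr: the π bond acts as the nucleophile and picks up H⁺, giving the more stable (Markovnikov) secondary carbocation. The H–Br bond breaks heterolytically, releasing Br⁻.
Step 2: Carbocation rearrangement: a 1,2-hydride shift from the adjacent cyclohexyl carbon converts the initially-formed secondary cation into the more stable tertiary cation.
Step 3: Nucleophilic attack by Br⁻ on the carbocation completes the addition, giving R–Br.
Total: 3 elementary steps.

3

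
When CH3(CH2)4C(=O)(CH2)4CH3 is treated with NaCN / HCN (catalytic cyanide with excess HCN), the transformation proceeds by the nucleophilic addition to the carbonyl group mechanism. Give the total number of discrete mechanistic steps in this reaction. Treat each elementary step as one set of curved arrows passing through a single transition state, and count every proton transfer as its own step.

2

Step 1: A lone pair / filled orbital on CN⁻ attacks the electrophilic carbonyl carbon; the π(C=O) electrons shift onto oxygen, producing a tetrahedral alkoxide intermediate.
Step 2: The alkoxide oxygen removes a proton from HCN present in the mixture, giving a cyanohydrin and regenerating CN⁻.
Total: 2 elementary steps.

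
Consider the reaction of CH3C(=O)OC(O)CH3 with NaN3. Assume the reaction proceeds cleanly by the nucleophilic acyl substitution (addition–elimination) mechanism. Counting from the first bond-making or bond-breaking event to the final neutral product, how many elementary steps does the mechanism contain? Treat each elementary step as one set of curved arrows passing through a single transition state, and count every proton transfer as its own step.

2

Step 1: A lone pair on the N of N3⁻ attacks the electrophilic acyl carbon; the π(C=O) electrons move onto oxygen, giving a tetrahedral intermediate.
Step 2: An oxygen lone pair re-forms the C=O π bond as the C–O σ-bond breaks; CH3CO2⁻ is expelled.
Total: 2 elementary steps.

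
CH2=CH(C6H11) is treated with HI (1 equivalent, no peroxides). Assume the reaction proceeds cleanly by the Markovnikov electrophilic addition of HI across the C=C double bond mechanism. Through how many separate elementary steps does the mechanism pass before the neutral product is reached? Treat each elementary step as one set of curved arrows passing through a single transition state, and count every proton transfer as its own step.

3

Step 1: Electrophilic addition begins with the π(C=C) electrons forming a bond to the proton of HI. Following Markovnikov's rule, the resulting cation is secondary. The H–I bond breaks heterolytically, releasing I⁻.
Step 2: A 1,2-hydride shift from the adjacent cyclohexyl carbon moves the positive charge from the secondary centre to an adjacent carbon, generating a more stable tertiary carbocation.
Step 3: I⁻ captures the cation: a lone pair on I⁻ fills the empty p orbital, producing the alkyl halide product.
Total: 3 elementary steps.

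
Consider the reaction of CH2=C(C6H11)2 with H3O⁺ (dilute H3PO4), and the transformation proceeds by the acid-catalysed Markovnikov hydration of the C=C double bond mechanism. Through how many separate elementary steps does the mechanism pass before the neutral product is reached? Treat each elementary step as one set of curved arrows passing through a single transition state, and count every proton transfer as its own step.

Step 1: The π electrons of the C=C bond attack a proton of H3O⁺; Markovnikov addition places the new C–H on the less-substituted alkene carbon, so the positive charge ends up on the more-substituted carbon — a tertiary carbocation. H2O is released.
(No 1,2-shift: no single shift to an adjacent carbon would give a more stable cation.)
Step 2: Water acts as the nucleophile: an oxygen lone pair bonds to the cationic carbon, giving an oxonium-ion intermediate.
Step 3: Proton transfer from the O–H of the oxonium ion to H2O completes the catalytic cycle and yields the alcohol.
Total: 3 elementary steps.

3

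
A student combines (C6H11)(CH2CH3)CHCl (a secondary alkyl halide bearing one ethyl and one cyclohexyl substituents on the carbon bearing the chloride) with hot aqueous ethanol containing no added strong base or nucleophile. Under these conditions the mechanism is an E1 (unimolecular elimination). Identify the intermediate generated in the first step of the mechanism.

Step 1: Rate-determining heterolysis of the C–Cl bond gives Cl⁻ and a secondary carbocation.
After step 1 the species present is a secondary carbocation.

secondary carbocation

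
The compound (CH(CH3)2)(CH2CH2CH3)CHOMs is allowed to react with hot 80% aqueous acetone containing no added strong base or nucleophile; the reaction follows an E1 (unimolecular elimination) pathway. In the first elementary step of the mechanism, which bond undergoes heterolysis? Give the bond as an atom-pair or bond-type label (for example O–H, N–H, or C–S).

Step 1: The C–O bond breaks with both electrons going to the mesylate; MsO⁻ leaves and a secondary carbocation remains.
The bond broken in this step is the C–O bond.

C–O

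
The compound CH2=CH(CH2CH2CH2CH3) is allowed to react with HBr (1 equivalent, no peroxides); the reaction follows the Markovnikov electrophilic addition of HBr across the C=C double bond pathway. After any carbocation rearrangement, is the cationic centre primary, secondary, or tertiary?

Step 1: Protonation of the alkene by HBr: the π bond acts as the nucleophile and picks up H⁺, giving the more stable (Markovnikov) secondary carbocation. The H–Br bond breaks heterolytically, releasing Br⁻.
No single 1,2-shift to an adjacent carbon would give a more-substituted cation, so no rearrangement occurs.

secondary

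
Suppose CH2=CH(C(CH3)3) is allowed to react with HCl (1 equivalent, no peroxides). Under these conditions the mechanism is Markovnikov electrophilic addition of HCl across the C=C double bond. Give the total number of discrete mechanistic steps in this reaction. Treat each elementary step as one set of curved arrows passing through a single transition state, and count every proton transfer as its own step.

Step 1: Protonation of the alkene by HCl: the π bond acts as the nucleophile and picks up H⁺, giving the more stable (Markovnikov) secondary carbocation. The H–Cl bond breaks heterolytically, releasing Cl⁻.
Step 2: Carbocation rearrangement: a 1,2-methyl shift from the adjacent tert-butyl carbon converts the initially-formed secondary cation into the more stable tertiary cation.
Step 3: Nucleophilic attack by Cl⁻ on the carbocation completes the addition, giving R–Cl.
Total: 3 elementary steps.

3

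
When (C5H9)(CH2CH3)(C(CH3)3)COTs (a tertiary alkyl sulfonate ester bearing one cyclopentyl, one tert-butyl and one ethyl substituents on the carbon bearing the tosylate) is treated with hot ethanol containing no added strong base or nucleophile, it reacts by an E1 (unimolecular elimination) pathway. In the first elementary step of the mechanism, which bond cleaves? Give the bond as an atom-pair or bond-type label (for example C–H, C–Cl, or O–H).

Step 1: Unassisted departure of TsO⁻ (taking the C–O bonding pair) generates a tertiary carbocation.
The bond broken in this step is the C–O bond.

C–O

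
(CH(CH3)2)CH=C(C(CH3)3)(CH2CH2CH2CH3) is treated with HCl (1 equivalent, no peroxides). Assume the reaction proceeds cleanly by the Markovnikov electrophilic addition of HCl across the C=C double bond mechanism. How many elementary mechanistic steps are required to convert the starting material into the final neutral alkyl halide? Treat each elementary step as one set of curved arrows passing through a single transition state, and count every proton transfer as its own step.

2

Step 1: Protonation of the alkene by HCl: the π bond acts as the nucleophile and picks up H⁺, giving the more stable (Markovnikov) tertiary carbocation. The H–Cl bond breaks heterolytically, releasing Cl⁻.
(No 1,2-shift: no single shift to an adjacent carbon would give a more stable cation.)
Step 2: The Cl⁻ anion donates a lone pair to the carbocation, forming the new C–Cl σ-bond and giving the neutral alkyl halide.
Total: 2 elementary steps.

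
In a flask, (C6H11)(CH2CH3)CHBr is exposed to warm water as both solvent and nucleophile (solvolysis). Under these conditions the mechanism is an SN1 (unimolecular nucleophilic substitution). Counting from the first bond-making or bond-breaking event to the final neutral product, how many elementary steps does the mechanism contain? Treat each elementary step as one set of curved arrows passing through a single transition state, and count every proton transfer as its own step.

4

Step 1: The C–Br bond breaks with both electrons going to the bromide; Br⁻ leaves and a secondary carbocation remains.
Step 2: A hydride (H with its bonding pair) migrates from the adjacent cyclohexyl carbon to the cationic centre — a 1,2-hydride shift — upgrading the secondary cation to a tertiary one.
Step 3: A lone pair on the oxygen of H2O attacks the carbocation, forming a new C–O σ-bond and an oxonium ion.
Step 4: Proton transfer from the O–H of the oxonium ion to a solvent molecule delivers the neutral alcohol.
Total: 4 elementary steps.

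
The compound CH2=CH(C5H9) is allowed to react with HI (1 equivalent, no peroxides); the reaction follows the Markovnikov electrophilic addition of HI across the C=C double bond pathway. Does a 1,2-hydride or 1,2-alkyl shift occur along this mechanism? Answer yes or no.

The first-formed carbocation is secondary.
The adjacent cyclopentyl carbon already bears 2 other carbon substituents and has a hydrogen to migrate; after a 1,2-hydride shift from that carbon the positive charge sits on a tertiary centre.
Tertiary is more stable than secondary, so the shift occurs.

yes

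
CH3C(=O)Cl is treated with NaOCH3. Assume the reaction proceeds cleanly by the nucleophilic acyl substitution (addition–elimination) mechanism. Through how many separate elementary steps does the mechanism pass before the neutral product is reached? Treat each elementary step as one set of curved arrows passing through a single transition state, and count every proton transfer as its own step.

2

Step 1: Nucleophilic addition of CH3O⁻ to the acyl carbon breaks the π(C=O) bond and yields a tetrahedral, anionic intermediate.
Step 2: Elimination step: re-formation of the carbonyl π bond drives out Cl⁻, giving the new acyl compound.
Total: 2 elementary steps.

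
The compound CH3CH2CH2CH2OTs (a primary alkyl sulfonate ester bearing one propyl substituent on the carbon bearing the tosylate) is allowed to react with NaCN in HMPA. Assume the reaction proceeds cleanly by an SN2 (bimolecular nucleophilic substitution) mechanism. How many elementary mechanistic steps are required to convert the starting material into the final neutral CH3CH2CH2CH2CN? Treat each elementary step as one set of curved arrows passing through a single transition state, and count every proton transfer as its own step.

1

Step 1: The cyanide nucleophile donates a lone pair from C to the α-carbon in a backside attack; simultaneously the C–O σ-bond breaks and both of its electrons leave with TsO⁻. One concerted step with inversion of configuration.
Total: 1 elementary step.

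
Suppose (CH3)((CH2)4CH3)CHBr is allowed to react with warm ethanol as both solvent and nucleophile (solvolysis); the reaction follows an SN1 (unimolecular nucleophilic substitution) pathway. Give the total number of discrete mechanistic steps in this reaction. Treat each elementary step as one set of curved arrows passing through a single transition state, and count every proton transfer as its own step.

Step 1: Unassisted departure of Br⁻ (taking the C–Br bonding pair) generates a secondary carbocation.
(No 1,2-shift: no single shift to an adjacent carbon would give a more stable cation.)
Step 2: Nucleophilic capture: the oxygen of CH3CH2OH bonds to the cationic carbon, producing an oxonium-ion intermediate.
Step 3: Deprotonation of the oxonium oxygen by solvent ethanol yields the neutral ether.
Total: 3 elementary steps.

3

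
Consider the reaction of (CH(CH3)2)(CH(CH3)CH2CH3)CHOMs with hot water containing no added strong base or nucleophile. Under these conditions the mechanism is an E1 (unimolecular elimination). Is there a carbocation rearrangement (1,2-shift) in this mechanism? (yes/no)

yes

The first-formed carbocation is secondary.
The adjacent sec-butyl carbon already bears 2 other carbon substituents and has a hydrogen to migrate; after a 1,2-hydride shift from that carbon the positive charge sits on a tertiary centre.
Tertiary is more stable than secondary, so the shift occurs.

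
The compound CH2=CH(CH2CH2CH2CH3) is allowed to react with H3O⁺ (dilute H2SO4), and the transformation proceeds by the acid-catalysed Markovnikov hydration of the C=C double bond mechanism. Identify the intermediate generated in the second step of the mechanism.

Step 1: The π electrons of the C=C bond attack a proton of H3O⁺; Markovnikov addition places the new C–H on the less-substituted alkene carbon, so the positive charge ends up on the more-substituted carbon — a secondary carbocation. H2O is released.
Step 2: Nucleophilic capture of the cation by H2O produces the protonated alcohol (an oxonium ion).
After step 2 the species present is an oxonium ion.

oxonium ion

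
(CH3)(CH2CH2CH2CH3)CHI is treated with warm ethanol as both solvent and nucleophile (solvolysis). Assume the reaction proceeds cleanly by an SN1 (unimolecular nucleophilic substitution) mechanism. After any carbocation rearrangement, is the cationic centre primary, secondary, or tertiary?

Step 1: Ionisation: the C–I σ-bond cleaves heterolytically; both bonding electrons depart with I⁻, leaving a secondary carbocation at the α-carbon.
No single 1,2-shift to an adjacent carbon would give a more-substituted cation, so no rearrangement occurs.

secondary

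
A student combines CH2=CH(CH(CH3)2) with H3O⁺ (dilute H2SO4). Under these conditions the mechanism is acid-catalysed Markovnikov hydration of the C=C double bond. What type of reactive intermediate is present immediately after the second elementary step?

tertiary carbocation

Step 1: Protonation of the alkene by H3O⁺: the π bond acts as the nucleophile and picks up H⁺, giving the more stable (Markovnikov) secondary carbocation. H2O is released.
Step 2: A hydride (H with its bonding pair) migrates from the adjacent isopropyl carbon to the cationic centre — a 1,2-hydride shift — upgrading the secondary cation to a tertiary one.
After step 2 the species present is a tertiary carbocation.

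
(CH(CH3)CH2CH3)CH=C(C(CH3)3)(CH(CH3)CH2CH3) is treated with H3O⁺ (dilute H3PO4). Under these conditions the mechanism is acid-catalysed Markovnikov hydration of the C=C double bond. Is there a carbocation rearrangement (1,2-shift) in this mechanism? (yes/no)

no

The first-formed carbocation is tertiary.
No single 1,2-shift to an adjacent carbon would produce a more-substituted cation than the one already present, so no rearrangement occurs.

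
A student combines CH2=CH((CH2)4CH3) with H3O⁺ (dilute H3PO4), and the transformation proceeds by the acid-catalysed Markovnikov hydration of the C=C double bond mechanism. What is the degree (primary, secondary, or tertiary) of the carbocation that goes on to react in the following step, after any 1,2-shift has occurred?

secondary

Step 1: The π electrons of the C=C bond attack a proton of H3O⁺; Markovnikov addition places the new C–H on the less-substituted alkene carbon, so the positive charge ends up on the more-substituted carbon — a secondary carbocation. H2O is released.
No single 1,2-shift to an adjacent carbon would give a more-substituted cation, so no rearrangement occurs.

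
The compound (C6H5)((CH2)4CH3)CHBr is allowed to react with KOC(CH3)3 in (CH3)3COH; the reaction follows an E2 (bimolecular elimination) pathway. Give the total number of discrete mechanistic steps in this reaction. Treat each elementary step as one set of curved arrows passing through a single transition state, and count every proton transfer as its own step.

1

Step 1: The strong base (CH3)3CO⁻ removes a β-hydrogen; in the same concerted event the electrons of the breaking C–H bond form the new π(C=C) bond and the C–Br σ-bond breaks, expelling Br⁻. Anti-periplanar geometry; one transition state.
Total: 1 elementary step.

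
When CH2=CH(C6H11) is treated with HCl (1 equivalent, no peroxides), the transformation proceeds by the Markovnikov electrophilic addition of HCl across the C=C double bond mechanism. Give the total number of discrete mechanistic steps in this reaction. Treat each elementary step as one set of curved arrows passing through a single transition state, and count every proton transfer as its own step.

Step 1: Electrophilic addition begins with the π(C=C) electrons forming a bond to the proton of HCl. Following Markovnikov's rule, the resulting cation is secondary. The H–Cl bond breaks heterolytically, releasing Cl⁻.
Step 2: A 1,2-hydride shift from the adjacent cyclohexyl carbon moves the positive charge from the secondary centre to an adjacent carbon, generating a more stable tertiary carbocation.
Step 3: Cl⁻ captures the cation: a lone pair on Cl⁻ fills the empty p orbital, producing the alkyl halide product.
Total: 3 elementary steps.

3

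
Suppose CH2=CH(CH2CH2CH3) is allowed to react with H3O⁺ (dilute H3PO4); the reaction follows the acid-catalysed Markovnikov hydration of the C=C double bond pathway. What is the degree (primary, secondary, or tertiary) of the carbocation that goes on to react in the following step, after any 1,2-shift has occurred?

Step 1: Protonation of the alkene by H3O⁺: the π bond acts as the nucleophile and picks up H⁺, giving the more stable (Markovnikov) secondary carbocation. H2O is released.
No single 1,2-shift to an adjacent carbon would give a more-substituted cation, so no rearrangement occurs.

secondary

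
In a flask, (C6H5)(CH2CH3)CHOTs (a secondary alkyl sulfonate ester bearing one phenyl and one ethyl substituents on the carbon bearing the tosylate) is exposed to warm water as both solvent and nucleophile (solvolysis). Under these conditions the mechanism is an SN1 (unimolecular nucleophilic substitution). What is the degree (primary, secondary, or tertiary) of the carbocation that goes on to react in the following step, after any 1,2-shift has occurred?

secondary

Step 1: Rate-determining heterolysis of the C–O bond gives TsO⁻ and a secondary carbocation.
No single 1,2-shift to an adjacent carbon would give a more-substituted cation, so no rearrangement occurs.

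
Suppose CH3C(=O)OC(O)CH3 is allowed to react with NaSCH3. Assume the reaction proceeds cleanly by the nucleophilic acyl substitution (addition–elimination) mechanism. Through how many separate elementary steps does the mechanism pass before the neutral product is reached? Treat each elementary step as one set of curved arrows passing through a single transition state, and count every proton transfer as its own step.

2

Step 1: Nucleophilic addition of CH3S⁻ to the acyl carbon breaks the π(C=O) bond and yields a tetrahedral, anionic intermediate.
Step 2: Elimination step: re-formation of the carbonyl π bond drives out CH3CO2⁻, giving the new acyl compound.
Total: 2 elementary steps.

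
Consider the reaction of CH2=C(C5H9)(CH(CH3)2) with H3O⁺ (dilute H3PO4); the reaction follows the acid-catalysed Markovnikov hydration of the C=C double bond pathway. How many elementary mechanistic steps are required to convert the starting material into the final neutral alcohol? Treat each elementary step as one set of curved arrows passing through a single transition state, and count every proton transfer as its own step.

Step 1: The π electrons of the C=C bond attack a proton of H3O⁺; Markovnikov addition places the new C–H on the less-substituted alkene carbon, so the positive charge ends up on the more-substituted carbon — a tertiary carbocation. H2O is released.
(No 1,2-shift: no single shift to an adjacent carbon would give a more stable cation.)
Step 2: A lone pair on the oxygen of H2O attacks the carbocation, forming a C–O bond and an oxonium ion (a protonated alcohol).
Step 3: Deprotonation of the oxonium ion by a water molecule delivers the neutral alcohol and regenerates the acid catalyst.
Total: 3 elementary steps.

3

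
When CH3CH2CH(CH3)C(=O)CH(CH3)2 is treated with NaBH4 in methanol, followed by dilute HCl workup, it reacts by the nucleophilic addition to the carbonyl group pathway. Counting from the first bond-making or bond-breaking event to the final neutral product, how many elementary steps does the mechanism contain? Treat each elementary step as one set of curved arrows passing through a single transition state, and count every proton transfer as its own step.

2

Step 1: H⁻ (delivered from BH4⁻) attacks the sp² carbonyl carbon; the C=O π bond breaks and the electrons end up as a lone pair on the alkoxide oxygen of the tetrahedral intermediate.
Step 2: Protonation of the alkoxide by dilute HCl workup furnishes an alcohol.
Total: 2 elementary steps.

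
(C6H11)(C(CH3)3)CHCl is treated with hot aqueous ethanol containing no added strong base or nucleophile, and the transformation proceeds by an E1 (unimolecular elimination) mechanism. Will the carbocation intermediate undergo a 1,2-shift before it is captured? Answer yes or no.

yes

The first-formed carbocation is secondary.
The adjacent cyclohexyl carbon already bears 2 other carbon substituents and has a hydrogen to migrate; after a 1,2-hydride shift from that carbon the positive charge sits on a tertiary centre.
Tertiary is more stable than secondary, so the shift occurs.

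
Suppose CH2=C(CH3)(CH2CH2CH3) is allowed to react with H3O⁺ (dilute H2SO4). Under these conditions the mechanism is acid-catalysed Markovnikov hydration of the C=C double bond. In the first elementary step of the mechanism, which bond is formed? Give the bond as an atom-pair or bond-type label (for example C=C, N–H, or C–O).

C–H

Step 1: The π electrons of the C=C bond attack a proton of H3O⁺; Markovnikov addition places the new C–H on the less-substituted alkene carbon, so the positive charge ends up on the more-substituted carbon — a tertiary carbocation. H2O is released.
The bond formed in this step is the C–H bond.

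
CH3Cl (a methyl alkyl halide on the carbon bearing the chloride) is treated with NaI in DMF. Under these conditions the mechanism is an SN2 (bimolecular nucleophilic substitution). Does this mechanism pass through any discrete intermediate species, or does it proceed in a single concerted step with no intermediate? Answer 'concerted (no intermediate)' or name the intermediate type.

Backside attack by I⁻ on the carbon bearing the chloride: the new C–I bond forms as the C–Cl bond breaks, with Walden inversion at carbon.
All bond changes occur in one transition state; no discrete intermediate is formed.

concerted (no intermediate)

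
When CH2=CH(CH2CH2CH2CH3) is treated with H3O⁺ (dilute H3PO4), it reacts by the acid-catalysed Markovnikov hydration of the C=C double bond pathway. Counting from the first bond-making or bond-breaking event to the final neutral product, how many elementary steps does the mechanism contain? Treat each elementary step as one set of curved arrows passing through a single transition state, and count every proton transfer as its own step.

Step 1: Protonation of the alkene by H3O⁺: the π bond acts as the nucleophile and picks up H⁺, giving the more stable (Markovnikov) secondary carbocation. H2O is released.
(No 1,2-shift: no single shift to an adjacent carbon would give a more stable cation.)
Step 2: A lone pair on the oxygen of H2O attacks the carbocation, forming a C–O bond and an oxonium ion (a protonated alcohol).
Step 3: Deprotonation of the oxonium ion by a water molecule delivers the neutral alcohol and regenerates the acid catalyst.
Total: 3 elementary steps.

3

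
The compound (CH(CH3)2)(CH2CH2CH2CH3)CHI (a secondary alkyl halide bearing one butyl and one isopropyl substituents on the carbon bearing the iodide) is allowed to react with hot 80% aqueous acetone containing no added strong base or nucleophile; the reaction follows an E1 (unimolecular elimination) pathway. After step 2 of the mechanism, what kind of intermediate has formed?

Step 1: Ionisation: the C–I σ-bond cleaves heterolytically; both bonding electrons depart with I⁻, leaving a secondary carbocation at the α-carbon.
Step 2: Carbocation rearrangement: a 1,2-hydride shift from the adjacent isopropyl carbon converts the initially-formed secondary cation into the more stable tertiary cation.
After step 2 the species present is a tertiary carbocation.

tertiary carbocation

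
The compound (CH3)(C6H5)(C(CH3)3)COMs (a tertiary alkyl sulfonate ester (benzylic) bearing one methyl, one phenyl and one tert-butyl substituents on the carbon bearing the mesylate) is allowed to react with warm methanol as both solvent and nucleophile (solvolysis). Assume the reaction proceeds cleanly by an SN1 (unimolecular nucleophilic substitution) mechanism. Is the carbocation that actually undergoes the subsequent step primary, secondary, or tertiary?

Step 1: Ionisation: the C–O σ-bond cleaves heterolytically; both bonding electrons depart with MsO⁻, leaving a tertiary carbocation at the α-carbon.
No single 1,2-shift to an adjacent carbon would give a more-substituted cation, so no rearrangement occurs.

tertiary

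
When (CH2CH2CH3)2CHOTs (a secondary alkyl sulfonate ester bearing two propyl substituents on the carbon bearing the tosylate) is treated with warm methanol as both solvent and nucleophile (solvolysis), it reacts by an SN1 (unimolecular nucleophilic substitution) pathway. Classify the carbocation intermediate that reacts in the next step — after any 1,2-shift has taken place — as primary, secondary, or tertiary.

secondary

Step 1: Rate-determining heterolysis of the C–O bond gives TsO⁻ and a secondary carbocation.
No single 1,2-shift to an adjacent carbon would give a more-substituted cation, so no rearrangement occurs.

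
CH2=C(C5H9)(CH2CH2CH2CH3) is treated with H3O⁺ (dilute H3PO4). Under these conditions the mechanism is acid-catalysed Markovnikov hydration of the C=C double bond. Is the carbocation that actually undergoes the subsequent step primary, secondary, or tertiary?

tertiary

Step 1: The π electrons of the C=C bond attack a proton of H3O⁺; Markovnikov addition places the new C–H on the less-substituted alkene carbon, so the positive charge ends up on the more-substituted carbon — a tertiary carbocation. H2O is released.
No single 1,2-shift to an adjacent carbon would give a more-substituted cation, so no rearrangement occurs.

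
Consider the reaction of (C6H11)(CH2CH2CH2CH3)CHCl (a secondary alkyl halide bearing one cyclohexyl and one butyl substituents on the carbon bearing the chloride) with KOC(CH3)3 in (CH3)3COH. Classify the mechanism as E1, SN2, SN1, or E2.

Conditions: a strong/bulky base with a secondary substrate bearing a β-hydrogen.
These conditions are the textbook signature of the E2 pathway.
A strong (often hindered) base removes a β-H in concert with loss of the leaving group — bimolecular elimination.

E2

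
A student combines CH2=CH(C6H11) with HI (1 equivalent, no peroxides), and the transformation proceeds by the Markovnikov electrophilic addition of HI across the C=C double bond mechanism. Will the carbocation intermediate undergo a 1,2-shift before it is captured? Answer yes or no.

yes

The first-formed carbocation is secondary.
The adjacent cyclohexyl carbon already bears 2 other carbon substituents and has a hydrogen to migrate; after a 1,2-hydride shift from that carbon the positive charge sits on a tertiary centre.
Tertiary is more stable than secondary, so the shift occurs.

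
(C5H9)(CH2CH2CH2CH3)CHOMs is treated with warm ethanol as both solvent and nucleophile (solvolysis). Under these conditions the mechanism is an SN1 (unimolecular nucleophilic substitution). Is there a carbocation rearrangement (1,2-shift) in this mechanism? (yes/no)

yes

The first-formed carbocation is secondary.
The adjacent cyclopentyl carbon already bears 2 other carbon substituents and has a hydrogen to migrate; after a 1,2-hydride shift from that carbon the positive charge sits on a tertiary centre.
Tertiary is more stable than secondary, so the shift occurs.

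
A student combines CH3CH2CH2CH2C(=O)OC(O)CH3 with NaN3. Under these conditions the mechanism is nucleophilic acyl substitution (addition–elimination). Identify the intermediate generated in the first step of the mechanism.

Step 1: N3⁻ adds to the carbonyl carbon; the C=O π electrons shift onto oxygen and a tetrahedral alkoxide intermediate forms.
After step 1 the species present is a tetrahedral intermediate.

tetrahedral intermediate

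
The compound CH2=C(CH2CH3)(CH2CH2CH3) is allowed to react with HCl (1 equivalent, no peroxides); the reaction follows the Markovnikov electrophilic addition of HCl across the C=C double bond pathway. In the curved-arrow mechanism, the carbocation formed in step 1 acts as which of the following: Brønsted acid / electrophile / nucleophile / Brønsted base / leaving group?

electrophile

Step 2: Nucleophilic attack by Cl⁻ on the carbocation completes the addition, giving R–Cl.
The carbocation formed in step 1 accepts an electron pair into an empty or π* orbital — it is the electrophile.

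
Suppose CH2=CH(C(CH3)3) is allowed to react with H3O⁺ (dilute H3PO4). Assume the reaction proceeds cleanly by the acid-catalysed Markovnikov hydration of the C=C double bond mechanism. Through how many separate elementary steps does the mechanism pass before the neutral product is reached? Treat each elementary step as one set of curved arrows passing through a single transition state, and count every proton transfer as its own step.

4

Step 1: The π electrons of the C=C bond attack a proton of H3O⁺; Markovnikov addition places the new C–H on the less-substituted alkene carbon, so the positive charge ends up on the more-substituted carbon — a secondary carbocation. H2O is released.
Step 2: A methyl group with its bonding pair migrates from the adjacent tert-butyl carbon to the cationic centre — a 1,2-methyl shift — upgrading the secondary cation to a tertiary one.
Step 3: Water acts as the nucleophile: an oxygen lone pair bonds to the cationic carbon, giving an oxonium-ion intermediate.
Step 4: H2O removes a proton from the oxonium oxygen, regenerating H3O⁺ and giving the neutral alcohol.
Total: 4 elementary steps.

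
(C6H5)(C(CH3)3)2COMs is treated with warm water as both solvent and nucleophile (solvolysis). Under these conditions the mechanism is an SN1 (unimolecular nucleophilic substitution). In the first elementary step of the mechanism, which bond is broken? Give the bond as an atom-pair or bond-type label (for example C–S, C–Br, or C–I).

Step 1: Rate-determining heterolysis of the C–O bond gives MsO⁻ and a tertiary carbocation.
The bond broken in this step is the C–O bond.

C–O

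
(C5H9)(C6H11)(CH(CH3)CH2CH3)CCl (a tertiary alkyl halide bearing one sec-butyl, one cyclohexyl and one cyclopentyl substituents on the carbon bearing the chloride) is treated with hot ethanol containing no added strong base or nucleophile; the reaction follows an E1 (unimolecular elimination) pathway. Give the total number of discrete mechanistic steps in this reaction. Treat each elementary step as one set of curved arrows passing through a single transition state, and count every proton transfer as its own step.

Step 1: Unassisted departure of Cl⁻ (taking the C–Cl bonding pair) generates a tertiary carbocation.
(No 1,2-shift: no single shift to an adjacent carbon would give a more stable cation.)
Step 2: An ethanol molecule (solvent) deprotonates a β-carbon; as the C–H bond breaks, those electrons form the new alkene π bond.
Total: 2 elementary steps.

2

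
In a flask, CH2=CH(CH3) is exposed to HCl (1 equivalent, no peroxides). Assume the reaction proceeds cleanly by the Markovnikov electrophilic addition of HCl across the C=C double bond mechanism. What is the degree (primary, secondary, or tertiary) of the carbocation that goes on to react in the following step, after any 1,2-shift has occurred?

secondary

Step 1: The π electrons of the C=C bond attack a proton of HCl; Markovnikov addition places the new C–H on the less-substituted alkene carbon, so the positive charge ends up on the more-substituted carbon — a secondary carbocation. The H–Cl bond breaks heterolytically, releasing Cl⁻.
No single 1,2-shift to an adjacent carbon would give a more-substituted cation, so no rearrangement occurs.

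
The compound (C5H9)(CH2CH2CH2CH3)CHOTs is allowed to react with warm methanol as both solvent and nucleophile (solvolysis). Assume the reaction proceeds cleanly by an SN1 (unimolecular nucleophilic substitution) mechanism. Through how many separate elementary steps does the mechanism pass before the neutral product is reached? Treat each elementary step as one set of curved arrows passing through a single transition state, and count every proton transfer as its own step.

4

Step 1: Unassisted departure of TsO⁻ (taking the C–O bonding pair) generates a secondary carbocation.
Step 2: A 1,2-hydride shift from the adjacent cyclopentyl carbon moves the positive charge from the secondary centre to an adjacent carbon, generating a more stable tertiary carbocation.
Step 3: Nucleophilic capture: the oxygen of CH3OH bonds to the cationic carbon, producing an oxonium-ion intermediate.
Step 4: Deprotonation of the oxonium oxygen by solvent methanol yields the neutral ether.
Total: 4 elementary steps.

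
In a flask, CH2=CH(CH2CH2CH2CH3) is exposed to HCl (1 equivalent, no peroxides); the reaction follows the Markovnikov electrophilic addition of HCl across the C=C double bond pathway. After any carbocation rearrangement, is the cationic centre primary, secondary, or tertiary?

Step 1: Protonation of the alkene by HCl: the π bond acts as the nucleophile and picks up H⁺, giving the more stable (Markovnikov) secondary carbocation. The H–Cl bond breaks heterolytically, releasing Cl⁻.
No single 1,2-shift to an adjacent carbon would give a more-substituted cation, so no rearrangement occurs.

secondary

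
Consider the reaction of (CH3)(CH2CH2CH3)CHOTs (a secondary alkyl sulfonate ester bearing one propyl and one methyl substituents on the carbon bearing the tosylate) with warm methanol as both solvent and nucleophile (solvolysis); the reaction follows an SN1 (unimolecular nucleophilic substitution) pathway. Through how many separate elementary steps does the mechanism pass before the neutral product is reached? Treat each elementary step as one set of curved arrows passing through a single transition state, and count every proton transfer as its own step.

Step 1: Unassisted departure of TsO⁻ (taking the C–O bonding pair) generates a secondary carbocation.
(No 1,2-shift: no single shift to an adjacent carbon would give a more stable cation.)
Step 2: Nucleophilic capture: the oxygen of CH3OH bonds to the cationic carbon, producing an oxonium-ion intermediate.
Step 3: Proton transfer from the O–H of the oxonium ion to a solvent molecule delivers the neutral ether.
Total: 3 elementary steps.

3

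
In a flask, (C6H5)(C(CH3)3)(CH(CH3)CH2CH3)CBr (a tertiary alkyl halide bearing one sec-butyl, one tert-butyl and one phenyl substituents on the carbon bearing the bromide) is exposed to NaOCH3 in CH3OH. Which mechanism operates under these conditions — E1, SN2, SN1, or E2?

E2

Conditions: a strong base with a tertiary substrate bearing a β-hydrogen.
These conditions are the textbook signature of the E2 pathway.
A strong (often hindered) base removes a β-H in concert with loss of the leaving group — bimolecular elimination.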